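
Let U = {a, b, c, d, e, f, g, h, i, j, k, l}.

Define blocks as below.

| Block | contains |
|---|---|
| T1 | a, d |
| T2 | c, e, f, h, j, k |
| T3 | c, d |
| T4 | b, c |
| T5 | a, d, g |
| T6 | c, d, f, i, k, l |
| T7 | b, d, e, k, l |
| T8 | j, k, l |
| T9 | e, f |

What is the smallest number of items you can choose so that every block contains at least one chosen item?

The 4 items {b, d, e, k} hit every block.
The blocks T1, T4, T8, T9 are pairwise disjoint, so any hitting set needs a separate item for each — at least 4. Hence 4 is optimal.

4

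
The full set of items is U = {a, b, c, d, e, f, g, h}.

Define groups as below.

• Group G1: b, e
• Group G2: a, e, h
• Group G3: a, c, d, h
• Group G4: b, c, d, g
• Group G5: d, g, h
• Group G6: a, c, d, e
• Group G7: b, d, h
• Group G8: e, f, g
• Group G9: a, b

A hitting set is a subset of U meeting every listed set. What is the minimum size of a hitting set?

T = {b, d, e} meets every group (each contains at least one member of T), and |T| = 3.
No choice of 2 items meets every group, so 3 is the minimum.

3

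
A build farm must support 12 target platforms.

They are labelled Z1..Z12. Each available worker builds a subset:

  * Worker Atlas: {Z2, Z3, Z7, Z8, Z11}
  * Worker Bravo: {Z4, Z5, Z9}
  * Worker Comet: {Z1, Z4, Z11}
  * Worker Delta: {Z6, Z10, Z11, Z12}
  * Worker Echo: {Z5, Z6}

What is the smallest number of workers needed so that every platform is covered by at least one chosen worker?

Take {Atlas, Bravo, Comet, Delta}. Their union is {Z1, Z2, Z3, Z4, Z5, Z6, Z7, Z8, Z9, Z10, Z11, Z12}, which is all 12 platforms.
Only Comet contains Z1, so Comet is forced; the remaining 9 platforms need at least 3 more workers (each remaining worker adds at most 4) — so at least 4 workers are needed, and 4 is optimal.

4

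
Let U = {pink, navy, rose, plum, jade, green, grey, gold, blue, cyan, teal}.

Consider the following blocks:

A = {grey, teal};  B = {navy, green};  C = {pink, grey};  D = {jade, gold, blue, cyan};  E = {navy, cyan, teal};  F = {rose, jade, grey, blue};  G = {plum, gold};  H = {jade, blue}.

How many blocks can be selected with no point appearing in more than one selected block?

4

B, C, G, H are pairwise disjoint (B={navy,green}; C={pink,grey}; G={plum,gold}; H={jade,blue}).
Every remaining block overlaps one of these, and no 5 of the listed blocks are pairwise disjoint, so 4 is the maximum.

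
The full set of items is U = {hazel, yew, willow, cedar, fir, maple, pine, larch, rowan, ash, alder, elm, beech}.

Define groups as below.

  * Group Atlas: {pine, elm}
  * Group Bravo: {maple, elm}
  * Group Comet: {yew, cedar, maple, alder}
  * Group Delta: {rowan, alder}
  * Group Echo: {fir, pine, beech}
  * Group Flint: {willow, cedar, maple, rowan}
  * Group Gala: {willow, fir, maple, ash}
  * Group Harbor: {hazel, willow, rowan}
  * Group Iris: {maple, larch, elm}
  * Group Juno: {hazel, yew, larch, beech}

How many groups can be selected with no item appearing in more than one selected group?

4

Atlas, Delta, Gala, Juno are pairwise disjoint (Atlas={pine,elm}; Delta={rowan,alder}; Gala={willow,fir,maple,ash}; Juno={hazel,yew,larch,beech}).
Every remaining group overlaps one of these, and no 5 of the listed groups are pairwise disjoint, so 4 is the maximum.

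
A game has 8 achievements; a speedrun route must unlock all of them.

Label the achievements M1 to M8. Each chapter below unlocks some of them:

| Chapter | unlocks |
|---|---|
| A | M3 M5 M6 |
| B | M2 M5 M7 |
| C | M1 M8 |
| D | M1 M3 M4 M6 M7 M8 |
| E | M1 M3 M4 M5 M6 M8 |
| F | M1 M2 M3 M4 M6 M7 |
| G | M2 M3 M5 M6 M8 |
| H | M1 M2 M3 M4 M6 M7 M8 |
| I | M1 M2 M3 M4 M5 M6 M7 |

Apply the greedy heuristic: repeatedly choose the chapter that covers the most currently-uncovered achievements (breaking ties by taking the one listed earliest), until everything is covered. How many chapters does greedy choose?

2

Greedy: pick H (covers 7 new) → pick A (covers 1 new). Total picks: 2.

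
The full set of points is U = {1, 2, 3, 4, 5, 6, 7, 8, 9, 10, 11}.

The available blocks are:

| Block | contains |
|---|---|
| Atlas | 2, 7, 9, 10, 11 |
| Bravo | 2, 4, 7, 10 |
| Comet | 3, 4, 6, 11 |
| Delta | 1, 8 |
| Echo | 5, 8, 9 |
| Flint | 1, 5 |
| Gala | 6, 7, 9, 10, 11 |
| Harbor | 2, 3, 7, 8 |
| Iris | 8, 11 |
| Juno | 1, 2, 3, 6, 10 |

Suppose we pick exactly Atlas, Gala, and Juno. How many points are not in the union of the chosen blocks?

Union of Atlas, Gala, Juno = {1, 2, 3, 6, 7, 9, 10, 11}.
Not covered: 4, 5, 8 — 3 points.

3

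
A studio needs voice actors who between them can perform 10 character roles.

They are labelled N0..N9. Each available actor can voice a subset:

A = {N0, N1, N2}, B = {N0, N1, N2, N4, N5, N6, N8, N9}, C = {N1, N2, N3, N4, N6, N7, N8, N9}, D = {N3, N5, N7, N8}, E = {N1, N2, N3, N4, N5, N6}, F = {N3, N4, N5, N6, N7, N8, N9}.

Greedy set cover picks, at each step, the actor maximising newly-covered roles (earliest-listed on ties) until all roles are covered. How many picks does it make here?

2

Greedy: pick B (covers 8 new) → pick C (covers 2 new). Total picks: 2.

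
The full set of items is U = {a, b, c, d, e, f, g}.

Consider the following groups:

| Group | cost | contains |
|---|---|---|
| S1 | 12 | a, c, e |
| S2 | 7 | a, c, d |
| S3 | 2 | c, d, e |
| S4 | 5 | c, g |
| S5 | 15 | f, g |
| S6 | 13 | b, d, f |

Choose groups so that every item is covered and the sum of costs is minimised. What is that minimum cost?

S2, S3, S4, S6 together cover every item (S2 ∪ S3 ∪ S4 ∪ S6 = {a, b, c, d, e, f, g}); total cost 7 + 2 + 5 + 13 = 27.
No covering selection has total cost below 27.

27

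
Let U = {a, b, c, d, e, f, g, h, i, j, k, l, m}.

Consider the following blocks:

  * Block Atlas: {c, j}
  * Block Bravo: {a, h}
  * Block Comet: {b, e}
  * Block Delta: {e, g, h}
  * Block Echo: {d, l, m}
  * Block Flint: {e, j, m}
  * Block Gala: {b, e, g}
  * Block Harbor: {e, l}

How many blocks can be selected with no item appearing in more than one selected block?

4

Atlas, Bravo, Comet, Echo are pairwise disjoint (Atlas={c,j}; Bravo={a,h}; Comet={b,e}; Echo={d,l,m}).
Every remaining block overlaps one of these, and no 5 of the listed blocks are pairwise disjoint, so 4 is the maximum.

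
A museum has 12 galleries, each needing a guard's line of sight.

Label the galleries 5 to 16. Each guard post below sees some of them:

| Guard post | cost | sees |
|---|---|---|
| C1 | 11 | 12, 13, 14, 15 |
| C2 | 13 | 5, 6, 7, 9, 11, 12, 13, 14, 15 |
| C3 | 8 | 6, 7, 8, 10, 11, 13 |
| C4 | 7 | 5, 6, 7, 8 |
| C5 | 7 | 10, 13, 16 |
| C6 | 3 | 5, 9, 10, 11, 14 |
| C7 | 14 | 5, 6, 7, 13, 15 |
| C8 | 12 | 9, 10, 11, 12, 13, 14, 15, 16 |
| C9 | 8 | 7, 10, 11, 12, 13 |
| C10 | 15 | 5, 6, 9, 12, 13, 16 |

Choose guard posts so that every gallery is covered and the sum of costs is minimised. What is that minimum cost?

C4, C8 together cover every gallery (C4 ∪ C8 = {5, 6, 7, 8, 9, 10, 11, 12, 13, 14, 15, 16}); total cost 7 + 12 = 19.
The greedy pick C6, C3, C8 costs 23; no covering selection beats 19.

19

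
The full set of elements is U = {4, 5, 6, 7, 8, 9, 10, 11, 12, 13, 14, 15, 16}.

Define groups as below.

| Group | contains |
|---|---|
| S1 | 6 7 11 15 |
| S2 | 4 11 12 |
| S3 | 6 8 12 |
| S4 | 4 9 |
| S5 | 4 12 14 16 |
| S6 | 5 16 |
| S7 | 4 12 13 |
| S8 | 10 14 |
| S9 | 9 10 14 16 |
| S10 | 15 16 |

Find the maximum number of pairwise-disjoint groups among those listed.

4

S3, S4, S8, S10 are pairwise disjoint (S3={6,8,12}; S4={4,9}; S8={10,14}; S10={15,16}).
Every remaining group overlaps one of these, and no 5 of the listed groups are pairwise disjoint, so 4 is the maximum.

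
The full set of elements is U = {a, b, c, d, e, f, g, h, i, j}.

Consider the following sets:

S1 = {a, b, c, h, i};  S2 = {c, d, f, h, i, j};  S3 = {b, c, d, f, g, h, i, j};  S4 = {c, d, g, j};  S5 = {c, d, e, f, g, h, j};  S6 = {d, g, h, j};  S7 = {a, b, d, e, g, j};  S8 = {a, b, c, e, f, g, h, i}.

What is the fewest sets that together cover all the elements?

Take {S6, S8}. Their union is {a, b, c, d, e, f, g, h, i, j}, which is all 10 elements.
No single set has all 10 elements (the largest, S3, has 8), so 2 is optimal.

2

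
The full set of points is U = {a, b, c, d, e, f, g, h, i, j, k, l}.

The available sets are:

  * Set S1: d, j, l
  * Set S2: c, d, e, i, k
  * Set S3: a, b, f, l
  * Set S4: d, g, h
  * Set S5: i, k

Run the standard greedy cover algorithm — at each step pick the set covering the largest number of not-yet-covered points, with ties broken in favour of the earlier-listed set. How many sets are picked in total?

4

Greedy: pick S2 (covers 5 new) → pick S3 (covers 4 new) → pick S4 (covers 2 new) → pick S1 (covers 1 new). Total picks: 4.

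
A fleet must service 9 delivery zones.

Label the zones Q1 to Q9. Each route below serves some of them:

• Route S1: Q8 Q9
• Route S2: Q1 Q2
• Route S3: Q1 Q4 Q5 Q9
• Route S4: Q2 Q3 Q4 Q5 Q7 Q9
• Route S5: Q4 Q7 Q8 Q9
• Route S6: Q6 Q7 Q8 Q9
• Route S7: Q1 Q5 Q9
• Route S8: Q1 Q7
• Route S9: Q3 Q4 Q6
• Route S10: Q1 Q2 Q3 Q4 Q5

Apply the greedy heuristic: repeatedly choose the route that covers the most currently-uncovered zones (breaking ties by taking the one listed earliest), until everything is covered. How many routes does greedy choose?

3

Greedy: pick S4 (covers 6 new) → pick S6 (covers 2 new) → pick S2 (covers 1 new). Total picks: 3.
(The true minimum cover uses only 2 routes, so greedy is not optimal here.)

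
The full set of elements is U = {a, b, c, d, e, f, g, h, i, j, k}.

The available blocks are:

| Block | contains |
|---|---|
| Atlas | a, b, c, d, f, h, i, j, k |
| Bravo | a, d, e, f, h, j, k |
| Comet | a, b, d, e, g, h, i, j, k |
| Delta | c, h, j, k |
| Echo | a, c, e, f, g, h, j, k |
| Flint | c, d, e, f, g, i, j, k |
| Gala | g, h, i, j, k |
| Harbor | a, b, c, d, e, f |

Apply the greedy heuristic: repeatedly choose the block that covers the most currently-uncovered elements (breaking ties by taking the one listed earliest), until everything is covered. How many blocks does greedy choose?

Greedy: pick Atlas (covers 9 new) → pick Comet (covers 2 new). Total picks: 2.

2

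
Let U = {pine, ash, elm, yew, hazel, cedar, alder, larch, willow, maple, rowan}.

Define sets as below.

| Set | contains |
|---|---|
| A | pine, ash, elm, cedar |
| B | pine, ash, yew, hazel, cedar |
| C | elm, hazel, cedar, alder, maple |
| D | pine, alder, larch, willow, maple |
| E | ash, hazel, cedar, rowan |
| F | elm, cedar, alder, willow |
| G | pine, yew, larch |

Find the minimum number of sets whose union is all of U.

D, E, F, and G cover everything between them: the union {pine, ash, elm, yew, hazel, cedar, alder, larch, willow, maple, rowan} is all of U.
No 3 of the 7 sets cover everything (all 35 combinations miss at least one element), so 4 is optimal.

4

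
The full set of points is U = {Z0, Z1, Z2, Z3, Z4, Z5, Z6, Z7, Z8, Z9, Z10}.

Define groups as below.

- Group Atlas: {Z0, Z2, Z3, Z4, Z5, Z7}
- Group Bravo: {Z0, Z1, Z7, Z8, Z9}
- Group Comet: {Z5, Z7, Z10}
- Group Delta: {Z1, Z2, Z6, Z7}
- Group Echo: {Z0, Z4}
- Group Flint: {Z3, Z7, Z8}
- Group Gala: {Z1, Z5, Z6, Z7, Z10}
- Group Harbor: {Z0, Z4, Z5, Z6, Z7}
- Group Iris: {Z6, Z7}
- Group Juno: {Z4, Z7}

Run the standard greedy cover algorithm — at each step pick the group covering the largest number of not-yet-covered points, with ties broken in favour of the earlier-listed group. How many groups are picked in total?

Greedy: pick Atlas (covers 6 new) → pick Bravo (covers 3 new) → pick Gala (covers 2 new). Total picks: 3.

3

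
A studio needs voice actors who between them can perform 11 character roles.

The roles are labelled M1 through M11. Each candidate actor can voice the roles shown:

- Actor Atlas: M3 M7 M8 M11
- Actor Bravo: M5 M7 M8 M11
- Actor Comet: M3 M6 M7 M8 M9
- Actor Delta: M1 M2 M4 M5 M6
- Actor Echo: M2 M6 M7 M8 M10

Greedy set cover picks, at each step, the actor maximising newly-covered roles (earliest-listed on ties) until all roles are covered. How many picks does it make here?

4

Greedy: pick Comet (covers 5 new) → pick Delta (covers 4 new) → pick Atlas (covers 1 new) → pick Echo (covers 1 new). Total picks: 4.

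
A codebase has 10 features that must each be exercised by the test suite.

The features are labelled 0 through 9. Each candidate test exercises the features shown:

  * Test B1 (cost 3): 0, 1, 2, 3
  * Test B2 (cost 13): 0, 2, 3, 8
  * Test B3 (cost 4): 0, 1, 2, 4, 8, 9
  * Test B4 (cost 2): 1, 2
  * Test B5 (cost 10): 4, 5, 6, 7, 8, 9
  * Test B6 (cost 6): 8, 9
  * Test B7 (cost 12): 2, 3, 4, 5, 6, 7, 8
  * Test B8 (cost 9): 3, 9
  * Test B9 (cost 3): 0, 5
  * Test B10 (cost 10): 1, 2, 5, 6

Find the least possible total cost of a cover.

13

B1, B5 together cover every feature (B1 ∪ B5 = {0, 1, 2, 3, 4, 5, 6, 7, 8, 9}); total cost 3 + 10 = 13.
The greedy pick B3, B1, B9, B5 costs 20; no covering selection beats 13.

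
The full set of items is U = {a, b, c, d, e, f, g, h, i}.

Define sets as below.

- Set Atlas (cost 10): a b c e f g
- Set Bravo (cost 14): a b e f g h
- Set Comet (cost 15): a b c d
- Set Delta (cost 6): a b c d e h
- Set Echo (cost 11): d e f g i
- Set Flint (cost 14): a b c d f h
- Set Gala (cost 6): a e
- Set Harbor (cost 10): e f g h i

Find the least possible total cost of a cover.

Delta, Harbor together cover every item (Delta ∪ Harbor = {a, b, c, d, e, f, g, h, i}); total cost 6 + 10 = 16.
No covering selection has total cost below 16.

16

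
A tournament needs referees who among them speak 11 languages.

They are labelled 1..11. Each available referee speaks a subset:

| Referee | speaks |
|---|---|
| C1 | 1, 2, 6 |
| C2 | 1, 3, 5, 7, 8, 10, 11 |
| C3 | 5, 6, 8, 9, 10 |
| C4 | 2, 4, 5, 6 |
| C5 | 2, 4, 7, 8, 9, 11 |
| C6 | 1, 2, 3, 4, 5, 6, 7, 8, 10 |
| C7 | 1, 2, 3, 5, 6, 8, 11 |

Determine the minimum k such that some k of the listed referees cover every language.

Take {C5, C6}. Their union is {1, 2, 3, 4, 5, 6, 7, 8, 9, 10, 11}, which is all 11 languages.
No single referee has all 11 languages (the largest, C6, has 9), so 2 is optimal.

2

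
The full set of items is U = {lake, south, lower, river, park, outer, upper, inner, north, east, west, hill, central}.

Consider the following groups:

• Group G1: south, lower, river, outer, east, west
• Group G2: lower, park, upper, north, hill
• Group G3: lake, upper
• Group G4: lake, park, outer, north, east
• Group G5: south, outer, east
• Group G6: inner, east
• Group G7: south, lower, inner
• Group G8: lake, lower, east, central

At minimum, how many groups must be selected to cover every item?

4

G1, G2, G7, and G8 cover everything between them: the union {lake, south, lower, river, park, outer, upper, inner, north, east, west, hill, central} is all of U.
Only G8 contains central, so G8 is forced; the remaining 9 items need at least 3 more groups (each remaining group adds at most 4) — so at least 4 groups are needed, and 4 is optimal.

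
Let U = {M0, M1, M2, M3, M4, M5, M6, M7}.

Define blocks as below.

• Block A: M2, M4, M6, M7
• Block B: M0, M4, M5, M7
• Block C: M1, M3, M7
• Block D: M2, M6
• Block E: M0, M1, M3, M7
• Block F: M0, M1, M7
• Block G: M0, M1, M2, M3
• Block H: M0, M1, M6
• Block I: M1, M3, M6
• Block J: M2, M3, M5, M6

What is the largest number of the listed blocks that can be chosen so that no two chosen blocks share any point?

2

F, J are pairwise disjoint (F={M0,M1,M7}; J={M2,M3,M5,M6}).
Every remaining block overlaps one of these, and no 3 of the listed blocks are pairwise disjoint, so 2 is the maximum.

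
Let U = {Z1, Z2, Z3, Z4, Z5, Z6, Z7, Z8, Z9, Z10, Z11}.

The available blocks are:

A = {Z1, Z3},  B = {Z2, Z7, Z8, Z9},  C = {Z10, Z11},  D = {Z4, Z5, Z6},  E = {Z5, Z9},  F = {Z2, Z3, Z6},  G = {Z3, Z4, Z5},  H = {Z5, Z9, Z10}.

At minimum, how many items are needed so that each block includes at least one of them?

The 4 items {Z3, Z4, Z9, Z11} hit every block.
The blocks A, B, C, D are pairwise disjoint, so any hitting set needs a separate item for each — at least 4. Hence 4 is optimal.

4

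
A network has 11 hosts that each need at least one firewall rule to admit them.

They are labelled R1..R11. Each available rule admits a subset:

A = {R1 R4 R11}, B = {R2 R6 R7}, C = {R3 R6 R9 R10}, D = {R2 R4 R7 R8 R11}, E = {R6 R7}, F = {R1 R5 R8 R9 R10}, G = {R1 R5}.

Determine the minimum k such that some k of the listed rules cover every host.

3

Take {C, D, G}. Their union is {R1, R2, R3, R4, R5, R6, R7, R8, R9, R10, R11}, which is all 11 hosts.
Each rule has at most 5 hosts, and 2·5 = 10 < 11 — so at least 3 rules are needed, and 3 is optimal.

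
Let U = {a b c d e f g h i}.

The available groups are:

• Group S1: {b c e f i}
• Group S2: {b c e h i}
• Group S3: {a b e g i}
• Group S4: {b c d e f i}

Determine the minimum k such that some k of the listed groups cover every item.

3

Take {S2, S3, S4}. Their union is {a, b, c, d, e, f, g, h, i}, which is all 9 items.
Only S3 contains a, so S3 is forced; the remaining 4 items need at least 2 more groups (each remaining group adds at most 3) — so at least 3 groups are needed, and 3 is optimal.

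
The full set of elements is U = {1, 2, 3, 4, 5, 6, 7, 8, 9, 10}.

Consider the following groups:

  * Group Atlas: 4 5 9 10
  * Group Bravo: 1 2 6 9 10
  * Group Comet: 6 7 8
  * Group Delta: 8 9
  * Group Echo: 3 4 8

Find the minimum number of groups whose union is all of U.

Atlas and Bravo and Comet and Echo together: Atlas ∪ Bravo ∪ Comet ∪ Echo = {1, 2, 3, 4, 5, 6, 7, 8, 9, 10} — every element is covered.
No 3 of the 5 groups cover everything (all 10 combinations miss at least one element), so 4 is optimal.

4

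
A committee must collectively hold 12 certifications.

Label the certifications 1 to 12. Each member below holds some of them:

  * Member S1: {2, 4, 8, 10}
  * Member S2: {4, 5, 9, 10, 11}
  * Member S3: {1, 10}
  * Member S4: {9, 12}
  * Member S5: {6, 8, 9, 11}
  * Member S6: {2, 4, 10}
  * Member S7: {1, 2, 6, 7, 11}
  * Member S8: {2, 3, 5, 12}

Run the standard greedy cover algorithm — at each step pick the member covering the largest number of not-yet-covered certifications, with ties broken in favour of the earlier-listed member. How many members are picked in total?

4

Greedy: pick S2 (covers 5 new) → pick S7 (covers 4 new) → pick S8 (covers 2 new) → pick S1 (covers 1 new). Total picks: 4.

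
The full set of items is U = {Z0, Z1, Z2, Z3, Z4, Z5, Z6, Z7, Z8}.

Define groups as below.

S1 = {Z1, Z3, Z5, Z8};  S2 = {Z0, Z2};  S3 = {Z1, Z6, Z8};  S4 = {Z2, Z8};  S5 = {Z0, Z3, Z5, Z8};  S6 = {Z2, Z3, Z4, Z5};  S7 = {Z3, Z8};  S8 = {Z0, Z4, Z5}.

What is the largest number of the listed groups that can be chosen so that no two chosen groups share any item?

S2, S7 are pairwise disjoint (S2={Z0,Z2}; S7={Z3,Z8}).
Every remaining group overlaps one of these, and no 3 of the listed groups are pairwise disjoint, so 2 is the maximum.

2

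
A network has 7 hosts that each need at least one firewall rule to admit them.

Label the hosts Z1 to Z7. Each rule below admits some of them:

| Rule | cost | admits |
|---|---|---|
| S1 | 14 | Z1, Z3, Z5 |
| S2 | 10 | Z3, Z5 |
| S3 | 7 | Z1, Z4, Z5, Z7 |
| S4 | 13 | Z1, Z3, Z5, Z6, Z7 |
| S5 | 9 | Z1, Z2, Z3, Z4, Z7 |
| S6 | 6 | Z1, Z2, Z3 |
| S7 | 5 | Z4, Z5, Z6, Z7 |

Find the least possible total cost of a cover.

11

S6, S7 together cover every host (S6 ∪ S7 = {Z1, Z2, Z3, Z4, Z5, Z6, Z7}); total cost 6 + 5 = 11.
No covering selection has total cost below 11.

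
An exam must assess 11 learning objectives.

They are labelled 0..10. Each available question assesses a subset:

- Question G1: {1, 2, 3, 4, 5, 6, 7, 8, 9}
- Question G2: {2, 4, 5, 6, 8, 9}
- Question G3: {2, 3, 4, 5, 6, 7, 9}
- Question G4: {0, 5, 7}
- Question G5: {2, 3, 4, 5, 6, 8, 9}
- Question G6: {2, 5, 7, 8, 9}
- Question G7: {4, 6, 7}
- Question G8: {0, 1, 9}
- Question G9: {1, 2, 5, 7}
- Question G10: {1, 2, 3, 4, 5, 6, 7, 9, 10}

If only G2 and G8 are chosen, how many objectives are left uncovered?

3

Union of G2, G8 = {0, 1, 2, 4, 5, 6, 8, 9}.
Not covered: 3, 7, 10 — 3 objectives.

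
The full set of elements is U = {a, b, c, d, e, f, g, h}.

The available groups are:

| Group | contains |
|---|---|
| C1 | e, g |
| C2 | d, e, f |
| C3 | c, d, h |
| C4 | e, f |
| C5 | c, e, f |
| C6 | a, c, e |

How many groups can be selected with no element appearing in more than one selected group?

2

C3, C4 are pairwise disjoint (C3={c,d,h}; C4={e,f}).
Every remaining group overlaps one of these, and no 3 of the listed groups are pairwise disjoint, so 2 is the maximum.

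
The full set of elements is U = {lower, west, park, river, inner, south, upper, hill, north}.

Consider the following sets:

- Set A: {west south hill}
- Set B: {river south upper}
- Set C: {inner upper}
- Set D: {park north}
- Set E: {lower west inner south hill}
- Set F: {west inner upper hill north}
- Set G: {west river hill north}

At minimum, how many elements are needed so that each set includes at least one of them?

Take H = {west, park, upper}. Each listed set contains at least one of these, so H is a hitting set of size 3.
The sets A, C, D are pairwise disjoint, so any hitting set needs a separate element for each — at least 3. Hence 3 is optimal.

3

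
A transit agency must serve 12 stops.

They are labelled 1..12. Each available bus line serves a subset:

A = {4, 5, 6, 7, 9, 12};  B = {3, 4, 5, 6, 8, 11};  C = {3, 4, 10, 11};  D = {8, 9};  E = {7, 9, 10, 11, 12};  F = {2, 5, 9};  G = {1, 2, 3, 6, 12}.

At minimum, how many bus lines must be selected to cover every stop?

3

B and E and G together: B ∪ E ∪ G = {1, 2, 3, 4, 5, 6, 7, 8, 9, 10, 11, 12} — every stop is covered.
Only G contains 1, so G is forced; the remaining 7 stops need at least 2 more bus lines (each remaining bus line adds at most 4) — so at least 3 bus lines are needed, and 3 is optimal.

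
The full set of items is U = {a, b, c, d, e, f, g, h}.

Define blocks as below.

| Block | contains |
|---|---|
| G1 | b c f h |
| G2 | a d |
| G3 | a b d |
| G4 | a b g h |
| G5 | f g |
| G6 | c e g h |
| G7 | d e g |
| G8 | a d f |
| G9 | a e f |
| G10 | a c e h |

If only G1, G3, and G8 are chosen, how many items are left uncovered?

2

Union of G1, G3, G8 = {a, b, c, d, f, h}.
Not covered: e, g — 2 items.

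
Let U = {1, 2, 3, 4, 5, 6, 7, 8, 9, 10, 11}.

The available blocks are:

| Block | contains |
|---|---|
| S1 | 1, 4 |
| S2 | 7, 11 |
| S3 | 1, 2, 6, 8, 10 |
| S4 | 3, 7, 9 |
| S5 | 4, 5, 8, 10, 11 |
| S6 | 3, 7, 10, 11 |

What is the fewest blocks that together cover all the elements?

S3, S4, and S5 cover everything between them: the union {1, 2, 3, 4, 5, 6, 7, 8, 9, 10, 11} is all of U.
Each block has at most 5 elements, and 2·5 = 10 < 11 — so at least 3 blocks are needed, and 3 is optimal.

3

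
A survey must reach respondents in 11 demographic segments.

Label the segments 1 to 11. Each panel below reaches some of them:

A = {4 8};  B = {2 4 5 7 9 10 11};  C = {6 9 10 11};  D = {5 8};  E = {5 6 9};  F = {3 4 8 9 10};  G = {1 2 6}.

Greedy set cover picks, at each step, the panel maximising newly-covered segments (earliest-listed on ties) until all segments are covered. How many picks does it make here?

Greedy: pick B (covers 7 new) → pick F (covers 2 new) → pick G (covers 2 new). Total picks: 3.

3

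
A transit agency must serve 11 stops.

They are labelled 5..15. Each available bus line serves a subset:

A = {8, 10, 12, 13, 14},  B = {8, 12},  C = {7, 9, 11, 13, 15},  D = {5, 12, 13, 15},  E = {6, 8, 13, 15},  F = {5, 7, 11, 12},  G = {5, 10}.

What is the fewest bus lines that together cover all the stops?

4

Take {A, C, E, F}. Their union is {5, 6, 7, 8, 9, 10, 11, 12, 13, 14, 15}, which is all 11 stops.
No 3 of the 7 bus lines cover everything (all 35 combinations miss at least one stop), so 4 is optimal.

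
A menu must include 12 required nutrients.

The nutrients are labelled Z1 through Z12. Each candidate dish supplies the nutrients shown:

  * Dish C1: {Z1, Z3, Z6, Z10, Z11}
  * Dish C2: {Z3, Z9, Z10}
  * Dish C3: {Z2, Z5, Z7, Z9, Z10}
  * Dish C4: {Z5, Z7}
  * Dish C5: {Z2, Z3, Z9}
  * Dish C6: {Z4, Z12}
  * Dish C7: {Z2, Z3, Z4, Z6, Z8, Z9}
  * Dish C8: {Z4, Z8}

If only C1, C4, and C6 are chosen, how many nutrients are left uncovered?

3

Union of C1, C4, C6 = {Z1, Z3, Z4, Z5, Z6, Z7, Z10, Z11, Z12}.
Not covered: Z2, Z8, Z9 — 3 nutrients.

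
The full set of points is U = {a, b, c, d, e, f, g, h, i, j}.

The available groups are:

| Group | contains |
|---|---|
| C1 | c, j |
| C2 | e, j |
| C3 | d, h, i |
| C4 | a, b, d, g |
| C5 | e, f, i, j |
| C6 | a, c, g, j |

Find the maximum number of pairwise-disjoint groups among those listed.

C3, C6 are pairwise disjoint (C3={d,h,i}; C6={a,c,g,j}).
Every remaining group overlaps one of these, and no 3 of the listed groups are pairwise disjoint, so 2 is the maximum.

2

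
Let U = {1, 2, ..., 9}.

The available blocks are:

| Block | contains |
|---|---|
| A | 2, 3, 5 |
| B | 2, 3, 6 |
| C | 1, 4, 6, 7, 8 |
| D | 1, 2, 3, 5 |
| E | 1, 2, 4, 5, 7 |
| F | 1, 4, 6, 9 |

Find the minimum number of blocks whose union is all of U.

3

C and D and F together: C ∪ D ∪ F = {1, 2, 3, 4, 5, 6, 7, 8, 9} — every element is covered.
Only C contains 8, so C is forced; the remaining 4 elements need at least 2 more blocks (each remaining block adds at most 3) — so at least 3 blocks are needed, and 3 is optimal.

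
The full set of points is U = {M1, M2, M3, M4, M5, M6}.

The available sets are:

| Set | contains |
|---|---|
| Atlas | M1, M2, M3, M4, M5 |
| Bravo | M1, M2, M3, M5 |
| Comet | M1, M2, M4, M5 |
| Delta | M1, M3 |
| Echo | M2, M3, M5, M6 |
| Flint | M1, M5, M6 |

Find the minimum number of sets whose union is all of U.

Atlas and Flint together: Atlas ∪ Flint = {M1, M2, M3, M4, M5, M6} — every point is covered.
No single set has all 6 points (the largest, Atlas, has 5), so 2 is optimal.

2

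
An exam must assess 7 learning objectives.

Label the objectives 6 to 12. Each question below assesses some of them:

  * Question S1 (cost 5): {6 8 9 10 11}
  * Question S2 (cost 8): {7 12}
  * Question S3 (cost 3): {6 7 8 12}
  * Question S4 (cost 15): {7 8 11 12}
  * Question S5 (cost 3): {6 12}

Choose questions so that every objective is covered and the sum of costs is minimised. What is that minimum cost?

8

S1, S3 together cover every objective (S1 ∪ S3 = {6, 7, 8, 9, 10, 11, 12}); total cost 5 + 3 = 8.
No covering selection has total cost below 8.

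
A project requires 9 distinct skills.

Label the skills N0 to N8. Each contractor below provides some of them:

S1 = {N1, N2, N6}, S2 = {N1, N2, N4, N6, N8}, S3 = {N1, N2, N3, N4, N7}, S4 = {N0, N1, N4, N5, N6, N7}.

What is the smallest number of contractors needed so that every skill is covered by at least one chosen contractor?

3

S2 and S3 and S4 together: S2 ∪ S3 ∪ S4 = {N0, N1, N2, N3, N4, N5, N6, N7, N8} — every skill is covered.
Only S4 contains N0, so S4 is forced; the remaining 3 skills need at least 2 more contractors (each remaining contractor adds at most 2) — so at least 3 contractors are needed, and 3 is optimal.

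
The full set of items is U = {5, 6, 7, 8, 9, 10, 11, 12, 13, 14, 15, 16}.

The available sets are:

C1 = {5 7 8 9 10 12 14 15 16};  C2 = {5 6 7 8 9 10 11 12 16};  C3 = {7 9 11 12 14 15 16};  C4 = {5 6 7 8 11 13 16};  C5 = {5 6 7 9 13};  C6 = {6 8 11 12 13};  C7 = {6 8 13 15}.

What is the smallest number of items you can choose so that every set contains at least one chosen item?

Take H = {6, 14}. Each listed set contains at least one of these, so H is a hitting set of size 2.
No single item lies in every set, so at least 2 are needed and 2 is optimal.

2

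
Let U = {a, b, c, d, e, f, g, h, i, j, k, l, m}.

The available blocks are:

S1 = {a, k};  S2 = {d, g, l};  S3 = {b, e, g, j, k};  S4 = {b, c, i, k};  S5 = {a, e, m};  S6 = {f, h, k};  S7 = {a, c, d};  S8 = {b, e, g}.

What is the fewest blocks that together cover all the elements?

5

S2 and S3 and S4 and S5 and S6 together: S2 ∪ S3 ∪ S4 ∪ S5 ∪ S6 = {a, b, c, d, e, f, g, h, i, j, k, l, m} — every element is covered.
No 4 of the 8 blocks cover everything (all 70 combinations miss at least one element), so 5 is optimal.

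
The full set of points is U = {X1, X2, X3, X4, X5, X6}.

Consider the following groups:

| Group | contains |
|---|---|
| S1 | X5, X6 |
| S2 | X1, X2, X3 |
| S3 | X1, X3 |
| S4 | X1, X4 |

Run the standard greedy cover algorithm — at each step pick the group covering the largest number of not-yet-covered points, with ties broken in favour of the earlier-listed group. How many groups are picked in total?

3

Greedy: pick S2 (covers 3 new) → pick S1 (covers 2 new) → pick S4 (covers 1 new). Total picks: 3.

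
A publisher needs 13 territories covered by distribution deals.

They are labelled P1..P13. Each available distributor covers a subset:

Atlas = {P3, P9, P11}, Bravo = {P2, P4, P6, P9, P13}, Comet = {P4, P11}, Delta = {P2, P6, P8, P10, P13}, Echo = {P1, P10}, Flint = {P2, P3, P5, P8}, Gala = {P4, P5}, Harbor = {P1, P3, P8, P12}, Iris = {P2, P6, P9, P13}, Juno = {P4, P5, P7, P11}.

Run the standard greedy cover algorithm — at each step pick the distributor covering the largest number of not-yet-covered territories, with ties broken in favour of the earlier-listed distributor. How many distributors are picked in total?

4

Greedy: pick Bravo (covers 5 new) → pick Harbor (covers 4 new) → pick Juno (covers 3 new) → pick Delta (covers 1 new). Total picks: 4.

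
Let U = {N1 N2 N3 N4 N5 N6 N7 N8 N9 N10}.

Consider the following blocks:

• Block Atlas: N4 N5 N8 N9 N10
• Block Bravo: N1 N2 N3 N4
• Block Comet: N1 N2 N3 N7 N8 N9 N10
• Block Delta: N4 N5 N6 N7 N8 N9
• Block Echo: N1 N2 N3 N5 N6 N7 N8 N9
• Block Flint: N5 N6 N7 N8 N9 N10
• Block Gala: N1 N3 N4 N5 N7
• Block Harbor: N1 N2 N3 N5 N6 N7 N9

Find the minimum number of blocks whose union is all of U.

2

Bravo and Flint cover everything between them: the union {N1, N2, N3, N4, N5, N6, N7, N8, N9, N10} is all of U.
No single block has all 10 elements (the largest, Echo, has 8), so 2 is optimal.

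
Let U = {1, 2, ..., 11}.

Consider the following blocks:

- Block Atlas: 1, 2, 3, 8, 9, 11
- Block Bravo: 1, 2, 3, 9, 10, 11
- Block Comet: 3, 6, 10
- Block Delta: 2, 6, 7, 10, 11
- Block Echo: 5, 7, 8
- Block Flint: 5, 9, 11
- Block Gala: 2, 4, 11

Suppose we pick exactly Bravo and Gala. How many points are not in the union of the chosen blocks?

4

Union of Bravo, Gala = {1, 2, 3, 4, 9, 10, 11}.
Not covered: 5, 6, 7, 8 — 4 points.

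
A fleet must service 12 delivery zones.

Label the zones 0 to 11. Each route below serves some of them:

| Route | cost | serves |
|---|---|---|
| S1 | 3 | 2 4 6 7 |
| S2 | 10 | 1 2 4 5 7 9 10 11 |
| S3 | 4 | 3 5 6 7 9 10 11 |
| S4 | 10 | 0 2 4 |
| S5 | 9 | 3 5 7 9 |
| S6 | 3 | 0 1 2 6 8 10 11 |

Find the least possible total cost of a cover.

10

S1, S3, S6 together cover every zone (S1 ∪ S3 ∪ S6 = {0, 1, 2, 3, 4, 5, 6, 7, 8, 9, 10, 11}); total cost 3 + 4 + 3 = 10.
No covering selection has total cost below 10.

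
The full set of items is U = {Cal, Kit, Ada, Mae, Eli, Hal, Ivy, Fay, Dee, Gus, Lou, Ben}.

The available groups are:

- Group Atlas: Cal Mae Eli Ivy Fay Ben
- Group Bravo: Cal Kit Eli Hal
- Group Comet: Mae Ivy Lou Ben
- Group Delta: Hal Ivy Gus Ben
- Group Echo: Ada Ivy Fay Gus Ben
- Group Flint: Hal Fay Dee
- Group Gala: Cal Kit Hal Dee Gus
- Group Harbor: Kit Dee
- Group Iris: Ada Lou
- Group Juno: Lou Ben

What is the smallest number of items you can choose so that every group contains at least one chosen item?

Take H = {Kit, Hal, Lou, Ben}. Each listed group contains at least one of these, so H is a hitting set of size 4.
No choice of 3 items meets every group, so 4 is the minimum.

4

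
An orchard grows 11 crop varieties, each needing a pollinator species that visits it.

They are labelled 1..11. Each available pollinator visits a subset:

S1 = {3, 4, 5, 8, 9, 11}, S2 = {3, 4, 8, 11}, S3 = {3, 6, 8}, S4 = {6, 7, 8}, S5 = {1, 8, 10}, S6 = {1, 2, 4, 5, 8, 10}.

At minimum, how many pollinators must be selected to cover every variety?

S1 and S4 and S6 together: S1 ∪ S4 ∪ S6 = {1, 2, 3, 4, 5, 6, 7, 8, 9, 10, 11} — every variety is covered.
Only S6 contains 2, so S6 is forced; the remaining 5 varieties need at least 2 more pollinators (each remaining pollinator adds at most 3) — so at least 3 pollinators are needed, and 3 is optimal.

3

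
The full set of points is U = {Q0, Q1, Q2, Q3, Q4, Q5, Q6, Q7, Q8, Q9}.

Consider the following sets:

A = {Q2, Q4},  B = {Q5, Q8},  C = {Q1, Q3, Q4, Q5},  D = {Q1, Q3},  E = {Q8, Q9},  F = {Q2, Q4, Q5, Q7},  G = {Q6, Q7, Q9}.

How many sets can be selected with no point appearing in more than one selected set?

4

A, B, D, G are pairwise disjoint (A={Q2,Q4}; B={Q5,Q8}; D={Q1,Q3}; G={Q6,Q7,Q9}).
Every remaining set overlaps one of these, and no 5 of the listed sets are pairwise disjoint, so 4 is the maximum.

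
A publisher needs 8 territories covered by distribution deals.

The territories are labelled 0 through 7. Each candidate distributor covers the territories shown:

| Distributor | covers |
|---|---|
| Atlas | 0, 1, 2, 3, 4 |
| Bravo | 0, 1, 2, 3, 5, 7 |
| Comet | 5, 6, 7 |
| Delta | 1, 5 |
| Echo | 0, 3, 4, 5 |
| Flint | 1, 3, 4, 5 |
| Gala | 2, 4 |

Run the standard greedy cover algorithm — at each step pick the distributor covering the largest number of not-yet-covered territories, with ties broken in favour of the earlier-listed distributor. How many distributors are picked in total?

3

Greedy: pick Bravo (covers 6 new) → pick Atlas (covers 1 new) → pick Comet (covers 1 new). Total picks: 3.
(The true minimum cover uses only 2 distributors, so greedy is not optimal here.)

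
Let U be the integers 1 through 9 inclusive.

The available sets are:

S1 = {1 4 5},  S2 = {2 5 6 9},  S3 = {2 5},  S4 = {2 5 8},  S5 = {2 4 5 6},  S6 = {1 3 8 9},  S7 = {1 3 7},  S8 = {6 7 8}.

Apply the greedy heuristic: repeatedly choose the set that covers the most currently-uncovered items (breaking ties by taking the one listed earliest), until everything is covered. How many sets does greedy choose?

4

Greedy: pick S2 (covers 4 new) → pick S6 (covers 3 new) → pick S1 (covers 1 new) → pick S7 (covers 1 new). Total picks: 4.
(The true minimum cover uses only 3 sets, so greedy is not optimal here.)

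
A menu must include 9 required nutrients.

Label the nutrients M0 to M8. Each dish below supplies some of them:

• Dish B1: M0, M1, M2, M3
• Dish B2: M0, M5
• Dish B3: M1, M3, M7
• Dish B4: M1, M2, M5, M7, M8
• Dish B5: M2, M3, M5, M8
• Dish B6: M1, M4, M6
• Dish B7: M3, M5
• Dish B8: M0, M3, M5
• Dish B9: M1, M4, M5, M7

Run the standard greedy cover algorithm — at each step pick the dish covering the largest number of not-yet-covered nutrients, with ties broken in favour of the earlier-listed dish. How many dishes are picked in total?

3

Greedy: pick B4 (covers 5 new) → pick B1 (covers 2 new) → pick B6 (covers 2 new). Total picks: 3.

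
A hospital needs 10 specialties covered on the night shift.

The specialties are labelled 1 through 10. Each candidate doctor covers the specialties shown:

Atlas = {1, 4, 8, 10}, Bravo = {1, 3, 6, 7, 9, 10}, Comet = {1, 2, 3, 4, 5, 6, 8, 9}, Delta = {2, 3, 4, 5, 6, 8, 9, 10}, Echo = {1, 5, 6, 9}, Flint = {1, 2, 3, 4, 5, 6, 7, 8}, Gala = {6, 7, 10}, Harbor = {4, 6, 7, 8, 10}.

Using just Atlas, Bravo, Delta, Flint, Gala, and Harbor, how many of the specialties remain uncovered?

0

Union of Atlas, Bravo, Delta, Flint, Gala, Harbor = {1, 2, 3, 4, 5, 6, 7, 8, 9, 10} — that's every specialty, so 0 are uncovered.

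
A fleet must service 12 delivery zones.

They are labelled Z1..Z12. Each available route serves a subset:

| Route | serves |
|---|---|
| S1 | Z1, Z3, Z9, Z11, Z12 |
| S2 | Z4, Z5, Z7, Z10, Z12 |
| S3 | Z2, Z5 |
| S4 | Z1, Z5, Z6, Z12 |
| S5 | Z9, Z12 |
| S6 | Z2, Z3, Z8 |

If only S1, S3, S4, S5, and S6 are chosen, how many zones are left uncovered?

3

Union of S1, S3, S4, S5, S6 = {Z1, Z2, Z3, Z5, Z6, Z8, Z9, Z11, Z12}.
Not covered: Z4, Z7, Z10 — 3 zones.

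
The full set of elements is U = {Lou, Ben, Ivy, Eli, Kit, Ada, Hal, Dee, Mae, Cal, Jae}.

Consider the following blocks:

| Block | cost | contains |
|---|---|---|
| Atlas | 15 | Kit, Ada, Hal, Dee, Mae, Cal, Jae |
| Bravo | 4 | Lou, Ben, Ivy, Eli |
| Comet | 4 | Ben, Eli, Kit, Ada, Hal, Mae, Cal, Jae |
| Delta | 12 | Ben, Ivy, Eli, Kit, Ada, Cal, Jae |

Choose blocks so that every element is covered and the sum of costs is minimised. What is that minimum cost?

19

Atlas, Bravo together cover every element (Atlas ∪ Bravo = {Lou, Ben, Ivy, Eli, Kit, Ada, Hal, Dee, Mae, Cal, Jae}); total cost 15 + 4 = 19.
The greedy pick Comet, Bravo, Atlas costs 23; no covering selection beats 19.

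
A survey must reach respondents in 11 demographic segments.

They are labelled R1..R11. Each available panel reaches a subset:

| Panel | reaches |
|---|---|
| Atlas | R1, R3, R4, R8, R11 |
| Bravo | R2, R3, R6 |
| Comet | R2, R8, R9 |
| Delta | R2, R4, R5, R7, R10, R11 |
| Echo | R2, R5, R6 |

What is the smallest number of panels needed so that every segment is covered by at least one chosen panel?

Take {Atlas, Bravo, Comet, Delta}. Their union is {R1, R2, R3, R4, R5, R6, R7, R8, R9, R10, R11}, which is all 11 segments.
No 3 of the 5 panels cover everything (all 10 combinations miss at least one segment), so 4 is optimal.

4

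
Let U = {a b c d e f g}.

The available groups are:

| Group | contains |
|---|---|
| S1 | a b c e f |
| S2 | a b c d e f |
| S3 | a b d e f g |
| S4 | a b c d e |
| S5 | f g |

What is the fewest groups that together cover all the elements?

S4 and S5 cover everything between them: the union {a, b, c, d, e, f, g} is all of U.
No single group has all 7 elements (the largest, S2, has 6), so 2 is optimal.

2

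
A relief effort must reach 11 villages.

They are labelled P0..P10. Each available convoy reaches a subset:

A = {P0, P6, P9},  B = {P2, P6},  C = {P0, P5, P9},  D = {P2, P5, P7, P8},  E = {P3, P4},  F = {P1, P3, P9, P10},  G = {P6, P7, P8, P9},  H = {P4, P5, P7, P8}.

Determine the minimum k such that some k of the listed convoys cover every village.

4

B and C and F and H together: B ∪ C ∪ F ∪ H = {P0, P1, P2, P3, P4, P5, P6, P7, P8, P9, P10} — every village is covered.
No 3 of the 8 convoys cover everything (all 56 combinations miss at least one village), so 4 is optimal.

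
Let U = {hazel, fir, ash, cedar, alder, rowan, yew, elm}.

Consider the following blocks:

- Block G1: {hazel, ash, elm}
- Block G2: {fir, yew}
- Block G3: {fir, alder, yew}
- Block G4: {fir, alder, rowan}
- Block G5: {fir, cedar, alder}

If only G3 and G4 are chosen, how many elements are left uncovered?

4

Union of G3, G4 = {fir, alder, rowan, yew}.
Not covered: hazel, ash, cedar, elm — 4 elements.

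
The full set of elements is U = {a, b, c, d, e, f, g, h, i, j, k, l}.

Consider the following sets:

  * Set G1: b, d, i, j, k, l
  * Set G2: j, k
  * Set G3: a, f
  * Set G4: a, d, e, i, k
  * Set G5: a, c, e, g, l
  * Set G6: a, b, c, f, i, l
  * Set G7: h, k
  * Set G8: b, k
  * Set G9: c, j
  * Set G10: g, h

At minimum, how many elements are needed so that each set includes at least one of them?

The 4 elements {a, h, j, k} hit every set.
The sets G3, G8, G9, G10 are pairwise disjoint, so any hitting set needs a separate element for each — at least 4. Hence 4 is optimal.

4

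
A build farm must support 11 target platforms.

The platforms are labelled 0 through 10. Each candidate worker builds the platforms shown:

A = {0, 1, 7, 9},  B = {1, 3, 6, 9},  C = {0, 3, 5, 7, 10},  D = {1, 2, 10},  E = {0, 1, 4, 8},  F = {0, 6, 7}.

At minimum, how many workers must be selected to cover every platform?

B and C and D and E together: B ∪ C ∪ D ∪ E = {0, 1, 2, 3, 4, 5, 6, 7, 8, 9, 10} — every platform is covered.
No 3 of the 6 workers cover everything (all 20 combinations miss at least one platform), so 4 is optimal.

4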